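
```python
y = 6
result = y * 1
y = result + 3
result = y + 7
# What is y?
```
Trace:
  y=6
  y=6, result=6
  y=9, result=6
  y=9, result=16

Final answer: 9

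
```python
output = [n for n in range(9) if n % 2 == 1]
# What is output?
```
Trace:
  n=0
  n=1
  n=2
  n=3
  n=4
  n=5
  n=6
  n=7
  n=8
  output=[1, 3, 5, 7]

Final answer: [1, 3, 5, 7]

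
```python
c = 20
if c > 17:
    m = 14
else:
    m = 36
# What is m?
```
Trace:
  c=20
  c=20, m=14

Final answer: 14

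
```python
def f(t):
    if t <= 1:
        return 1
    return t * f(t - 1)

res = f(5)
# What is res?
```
Call trace:
f(t=5)
  f(t=4)
    f(t=3)
      f(t=2)
        f(t=1)
        -> return 1
      -> return 2
    -> return 6
  -> return 24
-> return 120

Final answer: 120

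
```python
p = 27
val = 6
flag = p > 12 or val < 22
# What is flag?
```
Trace:
  p=27
  p=27, val=6
  p=27, val=6, flag=True

Final answer: True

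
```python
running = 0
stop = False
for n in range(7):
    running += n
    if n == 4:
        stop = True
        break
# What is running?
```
Trace:
  running=0
  running=0, stop=False
  running=0, stop=False, n=0
  running=1, stop=False, n=1
  running=3, stop=False, n=2
  running=6, stop=False, n=3
  running=10, stop=True, n=4

Final answer: 10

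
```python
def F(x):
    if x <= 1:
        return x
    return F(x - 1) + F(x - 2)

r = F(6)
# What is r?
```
Call trace (a repeated sub-call is expanded the first time; later identical calls just restate its return value):
F(x=6)
  F(x=5)
    F(x=4)
      F(x=3)
        F(x=2)
          F(x=1)
          -> return 1
          F(x=0)
          -> return 0
        -> return 1
        F(x=1)
        -> return 1
      -> return 2
      F(x=2) -> return 1  (same call as traced above)
    -> return 3
    F(x=3) -> return 2  (same call as traced above)
  -> return 5
  F(x=4) -> return 3  (same call as traced above)
-> return 8

Final answer: 8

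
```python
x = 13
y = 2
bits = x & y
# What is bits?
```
Trace:
  x=13
  x=13, y=2
  x=13, y=2, bits=0

Final answer: 0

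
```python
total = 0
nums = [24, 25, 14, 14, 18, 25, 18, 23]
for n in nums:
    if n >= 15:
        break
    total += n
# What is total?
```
Trace:
  total=0
  total=0, n=24

Final answer: 0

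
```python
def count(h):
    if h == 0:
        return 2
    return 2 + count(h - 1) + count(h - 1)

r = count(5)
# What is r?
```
Call trace (a repeated sub-call is expanded the first time; later identical calls just restate its return value):
count(h=5)
  count(h=4)
    count(h=3)
      count(h=2)
        count(h=1)
          count(h=0)
          -> return 2
          count(h=0)
          -> return 2
        -> return 6
        count(h=1) -> return 6  (same call as traced above)
      -> return 14
      count(h=2) -> return 14  (same call as traced above)
    -> return 30
    count(h=3) -> return 30  (same call as traced above)
  -> return 62
  count(h=4) -> return 62  (same call as traced above)
-> return 126

Final answer: 126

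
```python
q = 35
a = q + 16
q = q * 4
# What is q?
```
Trace:
  q=35
  q=35, a=51
  q=140, a=51

Final answer: 140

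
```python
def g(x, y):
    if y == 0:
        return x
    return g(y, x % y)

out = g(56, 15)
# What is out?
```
Call trace:
g(x=56, y=15)
  g(x=15, y=11)
    g(x=11, y=4)
      g(x=4, y=3)
        g(x=3, y=1)
          g(x=1, y=0)
          -> return 1
        -> return 1
      -> return 1
    -> return 1
  -> return 1
-> return 1

Final answer: 1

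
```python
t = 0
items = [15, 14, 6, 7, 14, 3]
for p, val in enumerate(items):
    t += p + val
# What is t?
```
Trace:
  t=0
  t=15, p=0, val=15
  t=30, p=1, val=14
  t=38, p=2, val=6
  t=48, p=3, val=7
  t=66, p=4, val=14
  t=74, p=5, val=3

Final answer: 74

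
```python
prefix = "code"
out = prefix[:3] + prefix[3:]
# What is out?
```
Trace:
  prefix='code'
  prefix='code', out='code'

Final answer: 'code'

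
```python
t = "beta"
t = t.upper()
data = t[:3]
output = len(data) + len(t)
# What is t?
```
Trace:
  t='beta'
  t='BETA'
  t='BETA', data='BET'
  t='BETA', data='BET', output=7

Final answer: 'BETA'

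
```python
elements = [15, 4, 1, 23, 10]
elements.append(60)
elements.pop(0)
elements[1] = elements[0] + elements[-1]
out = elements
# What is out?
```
Trace:
  elements=[15, 4, 1, 23, 10]
  elements=[15, 4, 1, 23, 10, 60]
  elements=[4, 1, 23, 10, 60]
  elements=[4, 64, 23, 10, 60]
  elements=[4, 64, 23, 10, 60], out=[4, 64, 23, 10, 60]

Final answer: [4, 64, 23, 10, 60]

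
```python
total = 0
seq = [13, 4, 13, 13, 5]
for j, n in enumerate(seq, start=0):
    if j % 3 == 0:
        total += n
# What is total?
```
Trace:
  total=0
  total=13, j=0, n=13
  total=13, j=1, n=4
  total=13, j=2, n=13
  total=26, j=3, n=13
  total=26, j=4, n=5

Final answer: 26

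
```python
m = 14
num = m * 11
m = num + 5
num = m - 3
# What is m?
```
Trace:
  m=14
  m=14, num=154
  m=159, num=154
  m=159, num=156

Final answer: 159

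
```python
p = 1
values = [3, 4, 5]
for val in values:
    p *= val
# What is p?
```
Trace:
  p=1
  p=3, val=3
  p=12, val=4
  p=60, val=5

Final answer: 60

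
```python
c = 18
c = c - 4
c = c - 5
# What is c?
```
Trace:
  c=18
  c=14
  c=9

Final answer: 9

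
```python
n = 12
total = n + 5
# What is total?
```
Trace:
  n=12
  n=12, total=17

Final answer: 17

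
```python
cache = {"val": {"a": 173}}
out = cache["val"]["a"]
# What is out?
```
Trace:
  cache={'val': {'a': 173}}
  cache={'val': {'a': 173}}, out=173

Final answer: 173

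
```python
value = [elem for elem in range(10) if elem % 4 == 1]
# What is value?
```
Trace:
  elem=0
  elem=1
  elem=2
  elem=3
  elem=4
  elem=5
  elem=6
  elem=7
  elem=8
  elem=9
  value=[1, 5, 9]

Final answer: [1, 5, 9]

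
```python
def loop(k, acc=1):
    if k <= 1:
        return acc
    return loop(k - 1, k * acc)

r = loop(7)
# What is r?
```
Call trace:
loop(k=7, acc=1)
  loop(k=6, acc=7)
    loop(k=5, acc=42)
      loop(k=4, acc=210)
        loop(k=3, acc=840)
          loop(k=2, acc=2520)
            loop(k=1, acc=5040)
            -> return 5040
          -> return 5040
        -> return 5040
      -> return 5040
    -> return 5040
  -> return 5040
-> return 5040

Final answer: 5040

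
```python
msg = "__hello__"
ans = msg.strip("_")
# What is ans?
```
Trace:
  msg='__hello__'
  msg='__hello__', ans='hello'

Final answer: 'hello'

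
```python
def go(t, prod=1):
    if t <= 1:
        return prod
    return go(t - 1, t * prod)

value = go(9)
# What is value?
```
Call trace:
go(t=9, prod=1)
  go(t=8, prod=9)
    go(t=7, prod=72)
      go(t=6, prod=504)
        go(t=5, prod=3024)
          go(t=4, prod=15120)
            go(t=3, prod=60480)
              go(t=2, prod=181440)
                go(t=1, prod=362880)
                -> return 362880
              -> return 362880
            -> return 362880
          -> return 362880
        -> return 362880
      -> return 362880
    -> return 362880
  -> return 362880
-> return 362880

Final answer: 362880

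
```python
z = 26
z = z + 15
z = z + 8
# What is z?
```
Trace:
  z=26
  z=41
  z=49

Final answer: 49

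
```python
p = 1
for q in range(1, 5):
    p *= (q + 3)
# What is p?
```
Trace:
  p=1
  p=4, q=1
  p=20, q=2
  p=120, q=3
  p=840, q=4

Final answer: 840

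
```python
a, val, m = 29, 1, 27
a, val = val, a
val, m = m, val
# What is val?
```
Trace:
  a=29, val=1, m=27
  a=1, val=29, m=27
  a=1, val=27, m=29

Final answer: 27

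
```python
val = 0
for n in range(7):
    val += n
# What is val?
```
Trace:
  val=0
  val=0, n=0
  val=1, n=1
  val=3, n=2
  val=6, n=3
  val=10, n=4
  val=15, n=5
  val=21, n=6

Final answer: 21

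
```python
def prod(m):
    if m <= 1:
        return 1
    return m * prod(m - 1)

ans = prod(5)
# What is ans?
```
Call trace:
prod(m=5)
  prod(m=4)
    prod(m=3)
      prod(m=2)
        prod(m=1)
        -> return 1
      -> return 2
    -> return 6
  -> return 24
-> return 120

Final answer: 120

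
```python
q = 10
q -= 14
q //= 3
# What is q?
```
Trace:
  q=10
  q=-4
  q=-2

Final answer: -2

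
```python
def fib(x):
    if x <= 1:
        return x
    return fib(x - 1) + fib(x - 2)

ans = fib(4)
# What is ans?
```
Call trace (a repeated sub-call is expanded the first time; later identical calls just restate its return value):
fib(x=4)
  fib(x=3)
    fib(x=2)
      fib(x=1)
      -> return 1
      fib(x=0)
      -> return 0
    -> return 1
    fib(x=1)
    -> return 1
  -> return 2
  fib(x=2) -> return 1  (same call as traced above)
-> return 3

Final answer: 3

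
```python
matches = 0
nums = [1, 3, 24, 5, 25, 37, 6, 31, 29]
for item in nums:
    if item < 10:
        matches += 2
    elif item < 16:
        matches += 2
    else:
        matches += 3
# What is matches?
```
Trace:
  matches=0
  matches=2, item=1
  matches=4, item=3
  matches=7, item=24
  matches=9, item=5
  matches=12, item=25
  matches=15, item=37
  matches=17, item=6
  matches=20, item=31
  matches=23, item=29

Final answer: 23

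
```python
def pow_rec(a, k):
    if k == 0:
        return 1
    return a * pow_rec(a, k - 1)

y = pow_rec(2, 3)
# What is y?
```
Call trace:
pow_rec(a=2, k=3)
  pow_rec(a=2, k=2)
    pow_rec(a=2, k=1)
      pow_rec(a=2, k=0)
      -> return 1
    -> return 2
  -> return 4
-> return 8

Final answer: 8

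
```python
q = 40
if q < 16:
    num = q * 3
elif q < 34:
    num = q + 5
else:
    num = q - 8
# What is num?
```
Trace:
  q=40
  q=40, num=32

Final answer: 32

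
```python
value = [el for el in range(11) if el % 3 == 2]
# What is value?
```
Trace:
  el=0
  el=1
  el=2
  el=3
  el=4
  el=5
  el=6
  el=7
  el=8
  el=9
  el=10
  value=[2, 5, 8]

Final answer: [2, 5, 8]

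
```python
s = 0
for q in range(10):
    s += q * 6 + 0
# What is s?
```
Trace:
  s=0
  s=0, q=0
  s=6, q=1
  s=18, q=2
  s=36, q=3
  s=60, q=4
  s=90, q=5
  s=126, q=6
  s=168, q=7
  s=216, q=8
  s=270, q=9

Final answer: 270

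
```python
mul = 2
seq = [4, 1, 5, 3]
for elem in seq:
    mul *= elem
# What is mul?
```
Trace:
  mul=2
  mul=8, elem=4
  mul=8, elem=1
  mul=40, elem=5
  mul=120, elem=3

Final answer: 120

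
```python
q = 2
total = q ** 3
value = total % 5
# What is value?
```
Trace:
  q=2
  q=2, total=8
  q=2, total=8, value=3

Final answer: 3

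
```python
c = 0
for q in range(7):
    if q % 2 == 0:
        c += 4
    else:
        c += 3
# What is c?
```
Trace:
  c=0
  c=4, q=0
  c=7, q=1
  c=11, q=2
  c=14, q=3
  c=18, q=4
  c=21, q=5
  c=25, q=6

Final answer: 25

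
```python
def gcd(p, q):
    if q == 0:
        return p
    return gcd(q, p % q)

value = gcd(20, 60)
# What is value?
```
Call trace:
gcd(p=20, q=60)
  gcd(p=60, q=20)
    gcd(p=20, q=0)
    -> return 20
  -> return 20
-> return 20

Final answer: 20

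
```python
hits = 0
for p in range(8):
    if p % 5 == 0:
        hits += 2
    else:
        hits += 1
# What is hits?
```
Trace:
  hits=0
  hits=2, p=0
  hits=3, p=1
  hits=4, p=2
  hits=5, p=3
  hits=6, p=4
  hits=8, p=5
  hits=9, p=6
  hits=10, p=7

Final answer: 10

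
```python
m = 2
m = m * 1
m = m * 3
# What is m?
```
Trace:
  m=2
  m=2
  m=6

Final answer: 6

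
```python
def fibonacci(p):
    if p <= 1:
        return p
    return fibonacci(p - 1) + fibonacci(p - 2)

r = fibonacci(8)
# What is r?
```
Call trace (a repeated sub-call is expanded the first time; later identical calls just restate its return value):
fibonacci(p=8)
  fibonacci(p=7)
    fibonacci(p=6)
      fibonacci(p=5)
        fibonacci(p=4)
          fibonacci(p=3)
            fibonacci(p=2)
              fibonacci(p=1)
              -> return 1
              fibonacci(p=0)
              -> return 0
            -> return 1
            fibonacci(p=1)
            -> return 1
          -> return 2
          fibonacci(p=2) -> return 1  (same call as traced above)
        -> return 3
        fibonacci(p=3) -> return 2  (same call as traced above)
      -> return 5
      fibonacci(p=4) -> return 3  (same call as traced above)
    -> return 8
    fibonacci(p=5) -> return 5  (same call as traced above)
  -> return 13
  fibonacci(p=6) -> return 8  (same call as traced above)
-> return 21

Final answer: 21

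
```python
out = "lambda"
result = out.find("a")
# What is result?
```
Trace:
  out='lambda'
  out='lambda', result=1

Final answer: 1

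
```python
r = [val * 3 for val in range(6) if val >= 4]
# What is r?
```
Trace:
  val=0
  val=1
  val=2
  val=3
  val=4
  val=5
  r=[12, 15]

Final answer: [12, 15]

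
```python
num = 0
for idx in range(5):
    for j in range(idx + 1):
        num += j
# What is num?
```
Trace:
  num=0
  num=0, idx=0, j=0
  num=0, idx=1, j=0
  num=1, idx=1, j=1
  num=1, idx=2, j=0
  num=2, idx=2, j=1
  num=4, idx=2, j=2
  num=4, idx=3, j=0
  num=5, idx=3, j=1
  num=7, idx=3, j=2
  num=10, idx=3, j=3
  num=10, idx=4, j=0
  num=11, idx=4, j=1
  num=13, idx=4, j=2
  num=16, idx=4, j=3
  num=20, idx=4, j=4

Final answer: 20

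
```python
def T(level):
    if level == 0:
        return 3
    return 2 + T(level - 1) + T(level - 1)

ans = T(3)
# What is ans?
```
Call trace (a repeated sub-call is expanded the first time; later identical calls just restate its return value):
T(level=3)
  T(level=2)
    T(level=1)
      T(level=0)
      -> return 3
      T(level=0)
      -> return 3
    -> return 8
    T(level=1) -> return 8  (same call as traced above)
  -> return 18
  T(level=2) -> return 18  (same call as traced above)
-> return 38

Final answer: 38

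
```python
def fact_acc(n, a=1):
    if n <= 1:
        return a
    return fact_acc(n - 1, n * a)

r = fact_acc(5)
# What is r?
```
Call trace:
fact_acc(n=5, a=1)
  fact_acc(n=4, a=5)
    fact_acc(n=3, a=20)
      fact_acc(n=2, a=60)
        fact_acc(n=1, a=120)
        -> return 120
      -> return 120
    -> return 120
  -> return 120
-> return 120

Final answer: 120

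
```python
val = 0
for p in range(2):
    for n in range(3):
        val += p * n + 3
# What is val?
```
Trace:
  val=0
  val=3, p=0, n=0
  val=6, p=0, n=1
  val=9, p=0, n=2
  val=12, p=1, n=0
  val=16, p=1, n=1
  val=21, p=1, n=2

Final answer: 21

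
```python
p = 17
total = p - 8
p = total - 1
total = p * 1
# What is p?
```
Trace:
  p=17
  p=17, total=9
  p=8, total=9
  p=8, total=8

Final answer: 8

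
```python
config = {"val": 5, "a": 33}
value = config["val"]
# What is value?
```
Trace:
  config={'val': 5, 'a': 33}
  config={'val': 5, 'a': 33}, value=5

Final answer: 5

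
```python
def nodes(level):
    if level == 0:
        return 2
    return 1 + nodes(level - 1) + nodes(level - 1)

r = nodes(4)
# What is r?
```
Call trace (a repeated sub-call is expanded the first time; later identical calls just restate its return value):
nodes(level=4)
  nodes(level=3)
    nodes(level=2)
      nodes(level=1)
        nodes(level=0)
        -> return 2
        nodes(level=0)
        -> return 2
      -> return 5
      nodes(level=1) -> return 5  (same call as traced above)
    -> return 11
    nodes(level=2) -> return 11  (same call as traced above)
  -> return 23
  nodes(level=3) -> return 23  (same call as traced above)
-> return 47

Final answer: 47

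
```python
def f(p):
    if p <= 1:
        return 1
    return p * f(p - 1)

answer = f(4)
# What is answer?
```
Call trace:
f(p=4)
  f(p=3)
    f(p=2)
      f(p=1)
      -> return 1
    -> return 2
  -> return 6
-> return 24

Final answer: 24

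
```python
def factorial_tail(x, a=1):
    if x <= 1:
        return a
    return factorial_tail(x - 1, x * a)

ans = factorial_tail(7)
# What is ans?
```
Call trace:
factorial_tail(x=7, a=1)
  factorial_tail(x=6, a=7)
    factorial_tail(x=5, a=42)
      factorial_tail(x=4, a=210)
        factorial_tail(x=3, a=840)
          factorial_tail(x=2, a=2520)
            factorial_tail(x=1, a=5040)
            -> return 5040
          -> return 5040
        -> return 5040
      -> return 5040
    -> return 5040
  -> return 5040
-> return 5040

Final answer: 5040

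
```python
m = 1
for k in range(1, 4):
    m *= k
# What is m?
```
Trace:
  m=1
  m=1, k=1
  m=2, k=2
  m=6, k=3

Final answer: 6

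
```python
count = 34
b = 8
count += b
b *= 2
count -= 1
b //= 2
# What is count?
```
Trace:
  count=34
  count=34, b=8
  count=42, b=8
  count=42, b=16
  count=41, b=16
  count=41, b=8

Final answer: 41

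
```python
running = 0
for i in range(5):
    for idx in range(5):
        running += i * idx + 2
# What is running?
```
Trace:
  running=0
  running=2, i=0, idx=0
  running=4, i=0, idx=1
  running=6, i=0, idx=2
  running=8, i=0, idx=3
  running=10, i=0, idx=4
  running=12, i=1, idx=0
  running=15, i=1, idx=1
  running=19, i=1, idx=2
  running=24, i=1, idx=3
  running=30, i=1, idx=4
  running=32, i=2, idx=0
  running=36, i=2, idx=1
  running=42, i=2, idx=2
  running=50, i=2, idx=3
  running=60, i=2, idx=4
  running=62, i=3, idx=0
  running=67, i=3, idx=1
  running=75, i=3, idx=2
  running=86, i=3, idx=3
  running=100, i=3, idx=4
  running=102, i=4, idx=0
  running=108, i=4, idx=1
  running=118, i=4, idx=2
  running=132, i=4, idx=3
  running=150, i=4, idx=4

Final answer: 150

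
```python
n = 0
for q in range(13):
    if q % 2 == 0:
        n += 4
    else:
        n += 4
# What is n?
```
Trace:
  n=0
  n=4, q=0
  n=8, q=1
  n=12, q=2
  n=16, q=3
  n=20, q=4
  n=24, q=5
  n=28, q=6
  n=32, q=7
  n=36, q=8
  n=40, q=9
  n=44, q=10
  n=48, q=11
  n=52, q=12

Final answer: 52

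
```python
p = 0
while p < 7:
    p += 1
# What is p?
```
Trace:
  p=0
  p=1
  p=2
  p=3
  p=4
  p=5
  p=6
  p=7

Final answer: 7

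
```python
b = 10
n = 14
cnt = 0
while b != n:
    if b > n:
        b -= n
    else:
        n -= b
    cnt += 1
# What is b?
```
Trace:
  b=10
  b=10, n=14
  b=10, n=14, cnt=0
  b=10, n=4, cnt=1
  b=6, n=4, cnt=2
  b=2, n=4, cnt=3
  b=2, n=2, cnt=4

Final answer: 2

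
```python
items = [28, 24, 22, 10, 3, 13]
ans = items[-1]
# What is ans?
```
Trace:
  items=[28, 24, 22, 10, 3, 13]
  items=[28, 24, 22, 10, 3, 13], ans=13

Final answer: 13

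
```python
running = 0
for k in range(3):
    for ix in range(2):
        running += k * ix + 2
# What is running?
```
Trace:
  running=0
  running=2, k=0, ix=0
  running=4, k=0, ix=1
  running=6, k=1, ix=0
  running=9, k=1, ix=1
  running=11, k=2, ix=0
  running=15, k=2, ix=1

Final answer: 15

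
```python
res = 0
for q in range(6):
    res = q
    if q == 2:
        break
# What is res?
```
Trace:
  res=0
  res=0, q=0
  res=1, q=1
  res=2, q=2

Final answer: 2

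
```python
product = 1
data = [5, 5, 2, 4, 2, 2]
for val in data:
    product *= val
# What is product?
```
Trace:
  product=1
  product=5, val=5
  product=25, val=5
  product=50, val=2
  product=200, val=4
  product=400, val=2
  product=800, val=2

Final answer: 800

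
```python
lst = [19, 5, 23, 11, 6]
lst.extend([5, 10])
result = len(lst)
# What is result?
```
Trace:
  lst=[19, 5, 23, 11, 6]
  lst=[19, 5, 23, 11, 6, 5, 10]
  lst=[19, 5, 23, 11, 6, 5, 10], result=7

Final answer: 7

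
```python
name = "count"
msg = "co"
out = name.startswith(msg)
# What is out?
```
Trace:
  name='count'
  name='count', msg='co'
  name='count', msg='co', out=True

Final answer: True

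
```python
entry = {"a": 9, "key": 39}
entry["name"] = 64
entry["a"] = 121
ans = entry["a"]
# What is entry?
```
Trace:
  entry={'a': 9, 'key': 39}
  entry={'a': 9, 'key': 39, 'name': 64}
  entry={'a': 121, 'key': 39, 'name': 64}
  entry={'a': 121, 'key': 39, 'name': 64}, ans=121

Final answer: {'a': 121, 'key': 39, 'name': 64}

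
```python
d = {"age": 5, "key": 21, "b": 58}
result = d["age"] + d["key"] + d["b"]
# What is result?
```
Trace:
  d={'age': 5, 'key': 21, 'b': 58}
  d={'age': 5, 'key': 21, 'b': 58}, result=84

Final answer: 84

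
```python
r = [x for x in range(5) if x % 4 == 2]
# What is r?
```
Trace:
  x=0
  x=1
  x=2
  x=3
  x=4
  r=[2]

Final answer: [2]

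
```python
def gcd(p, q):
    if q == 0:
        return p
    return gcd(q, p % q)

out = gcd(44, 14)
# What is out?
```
Call trace:
gcd(p=44, q=14)
  gcd(p=14, q=2)
    gcd(p=2, q=0)
    -> return 2
  -> return 2
-> return 2

Final answer: 2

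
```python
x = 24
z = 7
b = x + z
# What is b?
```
Trace:
  x=24
  x=24, z=7
  x=24, z=7, b=31

Final answer: 31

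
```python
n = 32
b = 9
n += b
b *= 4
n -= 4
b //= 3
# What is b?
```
Trace:
  n=32
  n=32, b=9
  n=41, b=9
  n=41, b=36
  n=37, b=36
  n=37, b=12

Final answer: 12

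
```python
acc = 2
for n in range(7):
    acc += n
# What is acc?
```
Trace:
  acc=2
  acc=2, n=0
  acc=3, n=1
  acc=5, n=2
  acc=8, n=3
  acc=12, n=4
  acc=17, n=5
  acc=23, n=6

Final answer: 23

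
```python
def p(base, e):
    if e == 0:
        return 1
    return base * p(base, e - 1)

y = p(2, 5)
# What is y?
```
Call trace:
p(base=2, e=5)
  p(base=2, e=4)
    p(base=2, e=3)
      p(base=2, e=2)
        p(base=2, e=1)
          p(base=2, e=0)
          -> return 1
        -> return 2
      -> return 4
    -> return 8
  -> return 16
-> return 32

Final answer: 32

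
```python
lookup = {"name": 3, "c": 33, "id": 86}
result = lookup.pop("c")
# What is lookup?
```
Trace:
  lookup={'name': 3, 'c': 33, 'id': 86}
  lookup={'name': 3, 'id': 86}, result=33

Final answer: {'name': 3, 'id': 86}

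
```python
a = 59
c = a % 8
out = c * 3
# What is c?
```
Trace:
  a=59
  a=59, c=3
  a=59, c=3, out=9

Final answer: 3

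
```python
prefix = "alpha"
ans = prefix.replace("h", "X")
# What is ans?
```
Trace:
  prefix='alpha'
  prefix='alpha', ans='alpXa'

Final answer: 'alpXa'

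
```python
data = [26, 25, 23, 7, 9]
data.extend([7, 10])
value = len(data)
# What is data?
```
Trace:
  data=[26, 25, 23, 7, 9]
  data=[26, 25, 23, 7, 9, 7, 10]
  data=[26, 25, 23, 7, 9, 7, 10], value=7

Final answer: [26, 25, 23, 7, 9, 7, 10]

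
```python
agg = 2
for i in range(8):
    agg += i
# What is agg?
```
Trace:
  agg=2
  agg=2, i=0
  agg=3, i=1
  agg=5, i=2
  agg=8, i=3
  agg=12, i=4
  agg=17, i=5
  agg=23, i=6
  agg=30, i=7

Final answer: 30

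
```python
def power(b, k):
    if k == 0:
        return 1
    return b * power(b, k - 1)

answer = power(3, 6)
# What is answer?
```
Call trace:
power(b=3, k=6)
  power(b=3, k=5)
    power(b=3, k=4)
      power(b=3, k=3)
        power(b=3, k=2)
          power(b=3, k=1)
            power(b=3, k=0)
            -> return 1
          -> return 3
        -> return 9
      -> return 27
    -> return 81
  -> return 243
-> return 729

Final answer: 729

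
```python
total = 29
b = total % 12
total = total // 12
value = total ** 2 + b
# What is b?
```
Trace:
  total=29
  total=29, b=5
  total=2, b=5
  total=2, b=5, value=9

Final answer: 5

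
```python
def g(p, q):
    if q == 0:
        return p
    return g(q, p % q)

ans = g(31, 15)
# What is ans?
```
Call trace:
g(p=31, q=15)
  g(p=15, q=1)
    g(p=1, q=0)
    -> return 1
  -> return 1
-> return 1

Final answer: 1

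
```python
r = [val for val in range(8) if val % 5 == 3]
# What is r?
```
Trace:
  val=0
  val=1
  val=2
  val=3
  val=4
  val=5
  val=6
  val=7
  r=[3]

Final answer: [3]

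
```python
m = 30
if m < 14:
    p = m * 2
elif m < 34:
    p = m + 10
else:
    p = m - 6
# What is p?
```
Trace:
  m=30
  m=30, p=40

Final answer: 40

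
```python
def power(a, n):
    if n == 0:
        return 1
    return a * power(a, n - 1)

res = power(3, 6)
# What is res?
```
Call trace:
power(a=3, n=6)
  power(a=3, n=5)
    power(a=3, n=4)
      power(a=3, n=3)
        power(a=3, n=2)
          power(a=3, n=1)
            power(a=3, n=0)
            -> return 1
          -> return 3
        -> return 9
      -> return 27
    -> return 81
  -> return 243
-> return 729

Final answer: 729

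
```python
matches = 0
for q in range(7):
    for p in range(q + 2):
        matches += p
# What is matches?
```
Trace:
  matches=0
  matches=0, q=0, p=0
  matches=1, q=0, p=1
  matches=1, q=1, p=0
  matches=2, q=1, p=1
  matches=4, q=1, p=2
  matches=4, q=2, p=0
  matches=5, q=2, p=1
  matches=7, q=2, p=2
  matches=10, q=2, p=3
  matches=10, q=3, p=0
  matches=11, q=3, p=1
  matches=13, q=3, p=2
  matches=16, q=3, p=3
  matches=20, q=3, p=4
  matches=20, q=4, p=0
  matches=21, q=4, p=1
  matches=23, q=4, p=2
  matches=26, q=4, p=3
  matches=30, q=4, p=4
  matches=35, q=4, p=5
  matches=35, q=5, p=0
  matches=36, q=5, p=1
  matches=38, q=5, p=2
  matches=41, q=5, p=3
  matches=45, q=5, p=4
  matches=50, q=5, p=5
  matches=56, q=5, p=6
  matches=56, q=6, p=0
  matches=57, q=6, p=1
  matches=59, q=6, p=2
  matches=62, q=6, p=3
  matches=66, q=6, p=4
  matches=71, q=6, p=5
  matches=77, q=6, p=6
  matches=84, q=6, p=7

Final answer: 84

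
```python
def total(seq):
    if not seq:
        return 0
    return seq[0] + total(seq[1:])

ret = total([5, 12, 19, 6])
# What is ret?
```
Call trace:
total(seq=[5, 12, 19, 6])
  total(seq=[12, 19, 6])
    total(seq=[19, 6])
      total(seq=[6])
        total(seq=[])
        -> return 0
      -> return 6
    -> return 25
  -> return 37
-> return 42

Final answer: 42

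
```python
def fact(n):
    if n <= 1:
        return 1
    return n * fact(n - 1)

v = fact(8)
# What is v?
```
Call trace:
fact(n=8)
  fact(n=7)
    fact(n=6)
      fact(n=5)
        fact(n=4)
          fact(n=3)
            fact(n=2)
              fact(n=1)
              -> return 1
            -> return 2
          -> return 6
        -> return 24
      -> return 120
    -> return 720
  -> return 5040
-> return 40320

Final answer: 40320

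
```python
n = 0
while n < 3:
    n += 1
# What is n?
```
Trace:
  n=0
  n=1
  n=2
  n=3

Final answer: 3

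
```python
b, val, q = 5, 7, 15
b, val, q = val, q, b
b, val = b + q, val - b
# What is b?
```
Trace:
  b=5, val=7, q=15
  b=7, val=15, q=5
  b=12, val=8, q=5

Final answer: 12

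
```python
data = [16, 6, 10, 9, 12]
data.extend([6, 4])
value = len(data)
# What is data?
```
Trace:
  data=[16, 6, 10, 9, 12]
  data=[16, 6, 10, 9, 12, 6, 4]
  data=[16, 6, 10, 9, 12, 6, 4], value=7

Final answer: [16, 6, 10, 9, 12, 6, 4]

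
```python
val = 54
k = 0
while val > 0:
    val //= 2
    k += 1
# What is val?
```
Trace:
  val=54
  val=54, k=0
  val=27, k=1
  val=13, k=2
  val=6, k=3
  val=3, k=4
  val=1, k=5
  val=0, k=6

Final answer: 0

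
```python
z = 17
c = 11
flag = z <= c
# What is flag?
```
Trace:
  z=17
  z=17, c=11
  z=17, c=11, flag=False

Final answer: False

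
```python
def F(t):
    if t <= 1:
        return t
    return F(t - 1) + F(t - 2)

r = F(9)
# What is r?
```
Call trace (a repeated sub-call is expanded the first time; later identical calls just restate its return value):
F(t=9)
  F(t=8)
    F(t=7)
      F(t=6)
        F(t=5)
          F(t=4)
            F(t=3)
              F(t=2)
                F(t=1)
                -> return 1
                F(t=0)
                -> return 0
              -> return 1
              F(t=1)
              -> return 1
            -> return 2
            F(t=2) -> return 1  (same call as traced above)
          -> return 3
          F(t=3) -> return 2  (same call as traced above)
        -> return 5
        F(t=4) -> return 3  (same call as traced above)
      -> return 8
      F(t=5) -> return 5  (same call as traced above)
    -> return 13
    F(t=6) -> return 8  (same call as traced above)
  -> return 21
  F(t=7) -> return 13  (same call as traced above)
-> return 34

Final answer: 34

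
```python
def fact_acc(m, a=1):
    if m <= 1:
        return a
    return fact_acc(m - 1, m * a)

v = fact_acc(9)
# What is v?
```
Call trace:
fact_acc(m=9, a=1)
  fact_acc(m=8, a=9)
    fact_acc(m=7, a=72)
      fact_acc(m=6, a=504)
        fact_acc(m=5, a=3024)
          fact_acc(m=4, a=15120)
            fact_acc(m=3, a=60480)
              fact_acc(m=2, a=181440)
                fact_acc(m=1, a=362880)
                -> return 362880
              -> return 362880
            -> return 362880
          -> return 362880
        -> return 362880
      -> return 362880
    -> return 362880
  -> return 362880
-> return 362880

Final answer: 362880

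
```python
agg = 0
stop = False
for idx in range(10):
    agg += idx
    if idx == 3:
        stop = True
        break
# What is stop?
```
Trace:
  agg=0
  agg=0, stop=False
  agg=0, stop=False, idx=0
  agg=1, stop=False, idx=1
  agg=3, stop=False, idx=2
  agg=6, stop=True, idx=3

Final answer: True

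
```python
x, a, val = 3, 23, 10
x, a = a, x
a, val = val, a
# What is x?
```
Trace:
  x=3, a=23, val=10
  x=23, a=3, val=10
  x=23, a=10, val=3

Final answer: 23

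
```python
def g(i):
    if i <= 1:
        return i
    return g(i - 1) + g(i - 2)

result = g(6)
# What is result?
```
Call trace (a repeated sub-call is expanded the first time; later identical calls just restate its return value):
g(i=6)
  g(i=5)
    g(i=4)
      g(i=3)
        g(i=2)
          g(i=1)
          -> return 1
          g(i=0)
          -> return 0
        -> return 1
        g(i=1)
        -> return 1
      -> return 2
      g(i=2) -> return 1  (same call as traced above)
    -> return 3
    g(i=3) -> return 2  (same call as traced above)
  -> return 5
  g(i=4) -> return 3  (same call as traced above)
-> return 8

Final answer: 8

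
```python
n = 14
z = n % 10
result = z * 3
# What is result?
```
Trace:
  n=14
  n=14, z=4
  n=14, z=4, result=12

Final answer: 12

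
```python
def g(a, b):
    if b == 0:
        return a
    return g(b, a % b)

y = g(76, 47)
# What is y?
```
Call trace:
g(a=76, b=47)
  g(a=47, b=29)
    g(a=29, b=18)
      g(a=18, b=11)
        g(a=11, b=7)
          g(a=7, b=4)
            g(a=4, b=3)
              g(a=3, b=1)
                g(a=1, b=0)
                -> return 1
              -> return 1
            -> return 1
          -> return 1
        -> return 1
      -> return 1
    -> return 1
  -> return 1
-> return 1

Final answer: 1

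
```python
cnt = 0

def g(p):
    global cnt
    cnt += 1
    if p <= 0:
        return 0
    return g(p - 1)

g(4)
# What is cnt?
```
Call trace:
g(p=4)
  g(p=3)
    g(p=2)
      g(p=1)
        g(p=0)
        -> return 0
      -> return 0
    -> return 0
  -> return 0
-> return 0

cnt is incremented once per call. g is entered once for each p = 4, 3, 2, 1, 0 (the p <= 0 call returns without recursing), i.e. 4 + 1 calls.
cnt = 5

Final answer: 5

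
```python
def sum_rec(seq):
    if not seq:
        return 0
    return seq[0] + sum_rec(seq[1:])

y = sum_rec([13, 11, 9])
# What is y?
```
Call trace:
sum_rec(seq=[13, 11, 9])
  sum_rec(seq=[11, 9])
    sum_rec(seq=[9])
      sum_rec(seq=[])
      -> return 0
    -> return 9
  -> return 20
-> return 33

Final answer: 33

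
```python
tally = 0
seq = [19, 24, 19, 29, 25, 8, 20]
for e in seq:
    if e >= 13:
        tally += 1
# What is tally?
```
Trace:
  tally=0
  tally=1, e=19
  tally=2, e=24
  tally=3, e=19
  tally=4, e=29
  tally=5, e=25
  tally=5, e=8
  tally=6, e=20

Final answer: 6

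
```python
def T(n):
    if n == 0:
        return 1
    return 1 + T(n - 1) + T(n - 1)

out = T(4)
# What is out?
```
Call trace (a repeated sub-call is expanded the first time; later identical calls just restate its return value):
T(n=4)
  T(n=3)
    T(n=2)
      T(n=1)
        T(n=0)
        -> return 1
        T(n=0)
        -> return 1
      -> return 3
      T(n=1) -> return 3  (same call as traced above)
    -> return 7
    T(n=2) -> return 7  (same call as traced above)
  -> return 15
  T(n=3) -> return 15  (same call as traced above)
-> return 31

Final answer: 31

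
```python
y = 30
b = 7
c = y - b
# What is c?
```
Trace:
  y=30
  y=30, b=7
  y=30, b=7, c=23

Final answer: 23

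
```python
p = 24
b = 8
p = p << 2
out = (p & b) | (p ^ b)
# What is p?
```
Trace:
  p=24
  p=24, b=8
  p=96, b=8
  p=96, b=8, out=104

Final answer: 96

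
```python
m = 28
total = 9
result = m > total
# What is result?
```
Trace:
  m=28
  m=28, total=9
  m=28, total=9, result=True

Final answer: True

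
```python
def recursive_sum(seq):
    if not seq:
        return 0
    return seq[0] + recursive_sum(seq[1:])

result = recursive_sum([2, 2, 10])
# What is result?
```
Call trace:
recursive_sum(seq=[2, 2, 10])
  recursive_sum(seq=[2, 10])
    recursive_sum(seq=[10])
      recursive_sum(seq=[])
      -> return 0
    -> return 10
  -> return 12
-> return 14

Final answer: 14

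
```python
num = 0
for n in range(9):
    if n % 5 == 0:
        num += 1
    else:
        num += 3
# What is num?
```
Trace:
  num=0
  num=1, n=0
  num=4, n=1
  num=7, n=2
  num=10, n=3
  num=13, n=4
  num=14, n=5
  num=17, n=6
  num=20, n=7
  num=23, n=8

Final answer: 23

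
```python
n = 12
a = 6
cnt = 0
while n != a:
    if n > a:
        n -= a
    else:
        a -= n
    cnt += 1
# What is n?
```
Trace:
  n=12
  n=12, a=6
  n=12, a=6, cnt=0
  n=6, a=6, cnt=1

Final answer: 6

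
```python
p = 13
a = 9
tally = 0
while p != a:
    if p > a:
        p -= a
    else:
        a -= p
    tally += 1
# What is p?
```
Trace:
  p=13
  p=13, a=9
  p=13, a=9, tally=0
  p=4, a=9, tally=1
  p=4, a=5, tally=2
  p=4, a=1, tally=3
  p=3, a=1, tally=4
  p=2, a=1, tally=5
  p=1, a=1, tally=6

Final answer: 1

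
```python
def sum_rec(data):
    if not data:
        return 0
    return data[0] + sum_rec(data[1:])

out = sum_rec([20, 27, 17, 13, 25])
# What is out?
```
Call trace:
sum_rec(data=[20, 27, 17, 13, 25])
  sum_rec(data=[27, 17, 13, 25])
    sum_rec(data=[17, 13, 25])
      sum_rec(data=[13, 25])
        sum_rec(data=[25])
          sum_rec(data=[])
          -> return 0
        -> return 25
      -> return 38
    -> return 55
  -> return 82
-> return 102

Final answer: 102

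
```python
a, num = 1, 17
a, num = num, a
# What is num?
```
Trace:
  a=1, num=17
  a=17, num=1

Final answer: 1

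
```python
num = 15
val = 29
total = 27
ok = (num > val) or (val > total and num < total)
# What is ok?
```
Trace:
  num=15
  num=15, val=29
  num=15, val=29, total=27
  num=15, val=29, total=27, ok=True

Final answer: True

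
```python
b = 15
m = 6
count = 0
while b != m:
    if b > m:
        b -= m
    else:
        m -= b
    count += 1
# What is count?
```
Trace:
  b=15
  b=15, m=6
  b=15, m=6, count=0
  b=9, m=6, count=1
  b=3, m=6, count=2
  b=3, m=3, count=3

Final answer: 3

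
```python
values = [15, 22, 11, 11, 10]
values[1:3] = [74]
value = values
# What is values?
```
Trace:
  values=[15, 22, 11, 11, 10]
  values=[15, 74, 11, 10]
  values=[15, 74, 11, 10], value=[15, 74, 11, 10]

Final answer: [15, 74, 11, 10]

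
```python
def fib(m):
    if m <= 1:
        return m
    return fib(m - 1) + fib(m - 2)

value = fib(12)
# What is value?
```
Call trace (a repeated sub-call is expanded the first time; later identical calls just restate its return value):
fib(m=12)
  fib(m=11)
    fib(m=10)
      fib(m=9)
        fib(m=8)
          fib(m=7)
            fib(m=6)
              fib(m=5)
                fib(m=4)
                  fib(m=3)
                    fib(m=2)
                      fib(m=1)
                      -> return 1
                      fib(m=0)
                      -> return 0
                    -> return 1
                    fib(m=1)
                    -> return 1
                  -> return 2
                  fib(m=2) -> return 1  (same call as traced above)
                -> return 3
                fib(m=3) -> return 2  (same call as traced above)
              -> return 5
              fib(m=4) -> return 3  (same call as traced above)
            -> return 8
            fib(m=5) -> return 5  (same call as traced above)
          -> return 13
          fib(m=6) -> return 8  (same call as traced above)
        -> return 21
        fib(m=7) -> return 13  (same call as traced above)
      -> return 34
      fib(m=8) -> return 21  (same call as traced above)
    -> return 55
    fib(m=9) -> return 34  (same call as traced above)
  -> return 89
  fib(m=10) -> return 55  (same call as traced above)
-> return 144

Final answer: 144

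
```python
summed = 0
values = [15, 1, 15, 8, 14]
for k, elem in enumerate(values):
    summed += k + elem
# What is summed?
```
Trace:
  summed=0
  summed=15, k=0, elem=15
  summed=17, k=1, elem=1
  summed=34, k=2, elem=15
  summed=45, k=3, elem=8
  summed=63, k=4, elem=14

Final answer: 63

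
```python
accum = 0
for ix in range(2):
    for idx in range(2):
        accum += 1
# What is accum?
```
Trace:
  accum=0
  accum=1, ix=0, idx=0
  accum=2, ix=0, idx=1
  accum=3, ix=1, idx=0
  accum=4, ix=1, idx=1

Final answer: 4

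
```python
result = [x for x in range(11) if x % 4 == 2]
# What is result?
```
Trace:
  x=0
  x=1
  x=2
  x=3
  x=4
  x=5
  x=6
  x=7
  x=8
  x=9
  x=10
  result=[2, 6, 10]

Final answer: [2, 6, 10]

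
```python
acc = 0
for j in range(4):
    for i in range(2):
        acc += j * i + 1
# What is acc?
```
Trace:
  acc=0
  acc=1, j=0, i=0
  acc=2, j=0, i=1
  acc=3, j=1, i=0
  acc=5, j=1, i=1
  acc=6, j=2, i=0
  acc=9, j=2, i=1
  acc=10, j=3, i=0
  acc=14, j=3, i=1

Final answer: 14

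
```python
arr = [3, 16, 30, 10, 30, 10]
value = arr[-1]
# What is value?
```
Trace:
  arr=[3, 16, 30, 10, 30, 10]
  arr=[3, 16, 30, 10, 30, 10], value=10

Final answer: 10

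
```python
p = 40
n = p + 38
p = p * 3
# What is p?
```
Trace:
  p=40
  p=40, n=78
  p=120, n=78

Final answer: 120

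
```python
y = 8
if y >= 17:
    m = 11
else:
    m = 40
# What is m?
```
Trace:
  y=8
  y=8, m=40

Final answer: 40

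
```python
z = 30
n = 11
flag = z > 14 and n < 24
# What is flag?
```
Trace:
  z=30
  z=30, n=11
  z=30, n=11, flag=True

Final answer: True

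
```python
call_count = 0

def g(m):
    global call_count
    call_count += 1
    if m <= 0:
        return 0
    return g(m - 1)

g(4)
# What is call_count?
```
Call trace:
g(m=4)
  g(m=3)
    g(m=2)
      g(m=1)
        g(m=0)
        -> return 0
      -> return 0
    -> return 0
  -> return 0
-> return 0

call_count is incremented once per call. g is entered once for each m = 4, 3, 2, 1, 0 (the m <= 0 call returns without recursing), i.e. 4 + 1 calls.
call_count = 5

Final answer: 5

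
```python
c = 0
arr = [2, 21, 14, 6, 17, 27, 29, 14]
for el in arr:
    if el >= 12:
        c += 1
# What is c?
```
Trace:
  c=0
  c=0, el=2
  c=1, el=21
  c=2, el=14
  c=2, el=6
  c=3, el=17
  c=4, el=27
  c=5, el=29
  c=6, el=14

Final answer: 6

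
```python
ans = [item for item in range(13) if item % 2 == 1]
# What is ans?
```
Trace:
  item=0
  item=1
  item=2
  item=3
  item=4
  item=5
  item=6
  item=7
  item=8
  item=9
  item=10
  item=11
  item=12
  ans=[1, 3, 5, 7, 9, 11]

Final answer: [1, 3, 5, 7, 9, 11]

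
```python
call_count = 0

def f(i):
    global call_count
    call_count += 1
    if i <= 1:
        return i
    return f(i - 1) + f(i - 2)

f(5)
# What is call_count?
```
Call trace (a repeated sub-call is expanded the first time; later identical calls just restate its return value):
f(i=5)
  f(i=4)
    f(i=3)
      f(i=2)
        f(i=1)
        -> return 1
        f(i=0)
        -> return 0
      -> return 1
      f(i=1)
      -> return 1
    -> return 2
    f(i=2) -> return 1  (same call as traced above)
  -> return 3
  f(i=3) -> return 2  (same call as traced above)
-> return 5

call_count is incremented once per call, so count the calls in each subtree. Let C(i) = number of calls made by f(i).
C(0) = C(1) = 1 (base case, no recursion); C(i) = 1 + C(i - 1) + C(i - 2) otherwise.
C(2) = 1 + C(1) + C(0) = 1 + 1 + 1 = 3
C(3) = 1 + C(2) + C(1) = 1 + 3 + 1 = 5
C(4) = 1 + C(3) + C(2) = 1 + 5 + 3 = 9
C(5) = 1 + C(4) + C(3) = 1 + 9 + 5 = 15
call_count = C(5) = 15

Final answer: 15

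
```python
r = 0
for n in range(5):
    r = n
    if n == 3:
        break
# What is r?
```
Trace:
  r=0
  r=0, n=0
  r=1, n=1
  r=2, n=2
  r=3, n=3

Final answer: 3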